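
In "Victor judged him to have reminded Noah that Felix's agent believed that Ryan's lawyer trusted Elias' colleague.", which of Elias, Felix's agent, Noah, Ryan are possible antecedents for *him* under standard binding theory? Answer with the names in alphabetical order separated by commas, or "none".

*him* is a pronoun; Principle B requires it to be free in its binding domain — the matrix clause.
— Elias: possessor inside the object DP of the clause headed by 'trusted'; is c-commanded by the pronoun; coreference would bind this R-expression — blocked (Principle C).
— Felix's agent: subject of the clause headed by 'believed'; is c-commanded by the pronoun; coreference would bind this R-expression — blocked (Principle C).
— Noah: object of the clause headed by 'reminded'; is c-commanded by the pronoun; coreference would bind this R-expression — blocked (Principle C).
— Ryan: possessor inside the subject DP of the clause headed by 'trusted'; is c-commanded by the pronoun; coreference would bind this R-expression — blocked (Principle C).

none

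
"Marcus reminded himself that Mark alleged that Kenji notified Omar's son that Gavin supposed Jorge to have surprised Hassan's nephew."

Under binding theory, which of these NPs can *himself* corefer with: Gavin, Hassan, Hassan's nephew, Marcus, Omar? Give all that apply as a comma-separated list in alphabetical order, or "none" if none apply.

*himself* is a reflexive; Principle A requires it to be bound within its binding domain — the matrix clause.
— Gavin: subject of the clause headed by 'supposed'; does not c-command the reflexive — cannot bind it (Principle A).
— Hassan: possessor inside the object DP of the clause headed by 'surprised'; does not c-command the reflexive — cannot bind it (Principle A).
— Hassan's nephew: object of the clause headed by 'surprised'; does not c-command the reflexive — cannot bind it (Principle A).
— Marcus: subject of the matrix clause; c-commands the reflexive within its binding domain — allowed (Principle A).
— Omar: possessor inside the object DP of the clause headed by 'notified'; does not c-command the reflexive — cannot bind it (Principle A).

Marcus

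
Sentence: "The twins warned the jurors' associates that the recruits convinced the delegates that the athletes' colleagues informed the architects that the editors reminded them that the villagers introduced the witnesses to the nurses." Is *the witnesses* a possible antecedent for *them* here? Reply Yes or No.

*them* is a pronoun; Principle B requires it to be free in its binding domain — the clause headed by 'reminded'.
— the witnesses: object of the clause headed by 'introduced'; is c-commanded by the pronoun; coreference would bind this R-expression — blocked (Principle C).

No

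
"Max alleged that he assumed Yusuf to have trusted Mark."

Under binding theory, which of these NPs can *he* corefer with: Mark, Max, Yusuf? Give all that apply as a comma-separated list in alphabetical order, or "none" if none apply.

*he* is a pronoun; Principle B requires it to be free in its binding domain — the clause headed by 'assumed'.
— Mark: object of the clause headed by 'trusted'; is c-commanded by the pronoun; coreference would bind this R-expression — blocked (Principle C).
— Max: subject of the matrix clause; c-commands the pronoun but lies outside its binding domain — allowed.
— Yusuf: subject of the clause headed by 'trusted'; is c-commanded by the pronoun; coreference would bind this R-expression — blocked (Principle C).

Max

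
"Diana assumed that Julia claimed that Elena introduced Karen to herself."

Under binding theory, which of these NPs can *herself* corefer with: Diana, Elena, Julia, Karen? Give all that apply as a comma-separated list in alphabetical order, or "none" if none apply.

*herself* is a reflexive; Principle A requires it to be bound within its binding domain — the clause headed by 'introduced'.
— Diana: subject of the matrix clause; c-commands the reflexive but lies outside its binding domain — cannot bind it (Principle A).
— Elena: subject of the clause headed by 'introduced'; c-commands the reflexive within its binding domain — allowed (Principle A).
— Julia: subject of the clause headed by 'claimed'; c-commands the reflexive but lies outside its binding domain — cannot bind it (Principle A).
— Karen: object of the clause headed by 'introduced'; c-commands the reflexive within its binding domain — allowed (Principle A).

Elena, Karen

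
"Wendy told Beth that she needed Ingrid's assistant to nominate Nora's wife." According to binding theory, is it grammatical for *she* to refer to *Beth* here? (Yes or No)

*Beth* is an R-expression; Principle C requires it to be free (not bound by any c-commanding expression).
— she: subject of the clause headed by 'needed'; the pronoun does not c-command the R-expression — coreference allowed.

Yes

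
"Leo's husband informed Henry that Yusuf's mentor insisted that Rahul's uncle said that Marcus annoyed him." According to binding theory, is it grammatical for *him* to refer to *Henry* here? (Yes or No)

Yes

*Henry* is an R-expression; Principle C requires it to be free (not bound by any c-commanding expression).
— him: object of the clause headed by 'annoyed'; the pronoun does not c-command the R-expression — coreference allowed.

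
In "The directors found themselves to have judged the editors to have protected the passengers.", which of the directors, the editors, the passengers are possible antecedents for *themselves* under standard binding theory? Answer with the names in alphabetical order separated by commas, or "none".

the directors

*themselves* is a reflexive; Principle A requires it to be bound within its binding domain — the matrix clause.
— the directors: subject of the matrix clause; c-commands the reflexive within its binding domain — allowed (Principle A).
— the editors: subject of the clause headed by 'protected'; does not c-command the reflexive — cannot bind it (Principle A).
— the passengers: object of the clause headed by 'protected'; does not c-command the reflexive — cannot bind it (Principle A).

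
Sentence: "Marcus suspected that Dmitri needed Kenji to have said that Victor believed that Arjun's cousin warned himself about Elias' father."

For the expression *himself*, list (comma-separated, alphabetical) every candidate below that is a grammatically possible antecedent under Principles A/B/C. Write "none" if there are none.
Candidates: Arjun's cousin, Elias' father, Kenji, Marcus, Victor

*himself* is a reflexive; Principle A requires it to be bound within its binding domain — the clause headed by 'warned'.
— Arjun's cousin: subject of the clause headed by 'warned'; c-commands the reflexive within its binding domain — allowed (Principle A).
— Elias' father: second object of the clause headed by 'warned'; does not c-command the reflexive — cannot bind it (Principle A).
— Kenji: subject of the clause headed by 'said'; c-commands the reflexive but lies outside its binding domain — cannot bind it (Principle A).
— Marcus: subject of the matrix clause; c-commands the reflexive but lies outside its binding domain — cannot bind it (Principle A).
— Victor: subject of the clause headed by 'believed'; c-commands the reflexive but lies outside its binding domain — cannot bind it (Principle A).

Arjun's cousin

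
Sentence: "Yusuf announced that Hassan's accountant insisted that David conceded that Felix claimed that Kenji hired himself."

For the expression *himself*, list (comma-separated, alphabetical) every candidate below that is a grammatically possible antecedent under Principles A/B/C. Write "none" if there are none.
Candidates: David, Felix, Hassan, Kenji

Kenji

*himself* is a reflexive; Principle A requires it to be bound within its binding domain — the clause headed by 'hired'.
— David: subject of the clause headed by 'conceded'; c-commands the reflexive but lies outside its binding domain — cannot bind it (Principle A).
— Felix: subject of the clause headed by 'claimed'; c-commands the reflexive but lies outside its binding domain — cannot bind it (Principle A).
— Hassan: possessor inside the subject DP of the clause headed by 'insisted'; does not c-command the reflexive — cannot bind it (Principle A).
— Kenji: subject of the clause headed by 'hired'; c-commands the reflexive within its binding domain — allowed (Principle A).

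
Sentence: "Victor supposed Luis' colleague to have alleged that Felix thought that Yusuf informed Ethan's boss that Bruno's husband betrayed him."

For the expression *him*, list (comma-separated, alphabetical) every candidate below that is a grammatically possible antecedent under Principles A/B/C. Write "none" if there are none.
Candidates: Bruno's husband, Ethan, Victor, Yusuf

Ethan, Victor, Yusuf

*him* is a pronoun; Principle B requires it to be free in its binding domain — the clause headed by 'betrayed'.
— Bruno's husband: subject of the clause headed by 'betrayed'; c-commands the pronoun within its binding domain — blocked (Principle B).
— Ethan: possessor inside the object DP of the clause headed by 'informed'; does not c-command the pronoun — Principle B does not apply; allowed.
— Victor: subject of the matrix clause; c-commands the pronoun but lies outside its binding domain — allowed.
— Yusuf: subject of the clause headed by 'informed'; c-commands the pronoun but lies outside its binding domain — allowed.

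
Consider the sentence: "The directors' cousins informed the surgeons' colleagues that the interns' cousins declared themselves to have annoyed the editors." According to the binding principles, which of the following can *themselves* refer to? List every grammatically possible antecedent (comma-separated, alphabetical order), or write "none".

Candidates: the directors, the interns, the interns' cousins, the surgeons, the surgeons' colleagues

the interns' cousins

*themselves* is a reflexive; Principle A requires it to be bound within its binding domain — the clause headed by 'declared'.
— the directors: possessor inside the subject DP of the matrix clause; does not c-command the reflexive — cannot bind it (Principle A).
— the interns: possessor inside the subject DP of the clause headed by 'declared'; does not c-command the reflexive — cannot bind it (Principle A).
— the interns' cousins: subject of the clause headed by 'declared'; c-commands the reflexive within its binding domain — allowed (Principle A).
— the surgeons: possessor inside the object DP of the matrix clause; does not c-command the reflexive — cannot bind it (Principle A).
— the surgeons' colleagues: object of the matrix clause; c-commands the reflexive but lies outside its binding domain — cannot bind it (Principle A).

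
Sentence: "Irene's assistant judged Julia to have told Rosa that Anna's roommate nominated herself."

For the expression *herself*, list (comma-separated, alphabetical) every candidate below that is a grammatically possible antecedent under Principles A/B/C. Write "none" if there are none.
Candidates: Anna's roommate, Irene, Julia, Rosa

Anna's roommate

*herself* is a reflexive; Principle A requires it to be bound within its binding domain — the clause headed by 'nominated'.
— Anna's roommate: subject of the clause headed by 'nominated'; c-commands the reflexive within its binding domain — allowed (Principle A).
— Irene: possessor inside the subject DP of the matrix clause; does not c-command the reflexive — cannot bind it (Principle A).
— Julia: subject of the clause headed by 'told'; c-commands the reflexive but lies outside its binding domain — cannot bind it (Principle A).
— Rosa: object of the clause headed by 'told'; c-commands the reflexive but lies outside its binding domain — cannot bind it (Principle A).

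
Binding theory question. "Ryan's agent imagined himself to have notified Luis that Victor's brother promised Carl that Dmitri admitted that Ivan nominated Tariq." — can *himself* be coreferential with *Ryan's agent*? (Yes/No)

Yes

*himself* is a reflexive; Principle A requires it to be bound within its binding domain — the matrix clause.
— Ryan's agent: subject of the matrix clause; c-commands the reflexive within its binding domain — allowed (Principle A).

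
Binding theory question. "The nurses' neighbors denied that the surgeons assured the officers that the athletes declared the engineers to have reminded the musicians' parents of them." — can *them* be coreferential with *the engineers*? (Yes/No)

*them* is a pronoun; Principle B requires it to be free in its binding domain — the clause headed by 'reminded'.
— the engineers: subject of the clause headed by 'reminded'; c-commands the pronoun within its binding domain — blocked (Principle B).

No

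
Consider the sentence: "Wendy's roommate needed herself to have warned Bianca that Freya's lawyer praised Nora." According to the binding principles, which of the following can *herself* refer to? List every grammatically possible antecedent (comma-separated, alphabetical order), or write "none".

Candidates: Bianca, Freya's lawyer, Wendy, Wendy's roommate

Wendy's roommate

*herself* is a reflexive; Principle A requires it to be bound within its binding domain — the matrix clause.
— Bianca: object of the clause headed by 'warned'; does not c-command the reflexive — cannot bind it (Principle A).
— Freya's lawyer: subject of the clause headed by 'praised'; does not c-command the reflexive — cannot bind it (Principle A).
— Wendy: possessor inside the subject DP of the matrix clause; does not c-command the reflexive — cannot bind it (Principle A).
— Wendy's roommate: subject of the matrix clause; c-commands the reflexive within its binding domain — allowed (Principle A).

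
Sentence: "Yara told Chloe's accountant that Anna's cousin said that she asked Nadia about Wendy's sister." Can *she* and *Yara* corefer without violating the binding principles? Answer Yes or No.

Yes

*Yara* is an R-expression; Principle C requires it to be free (not bound by any c-commanding expression).
— she: subject of the clause headed by 'asked'; the pronoun does not c-command the R-expression — coreference allowed.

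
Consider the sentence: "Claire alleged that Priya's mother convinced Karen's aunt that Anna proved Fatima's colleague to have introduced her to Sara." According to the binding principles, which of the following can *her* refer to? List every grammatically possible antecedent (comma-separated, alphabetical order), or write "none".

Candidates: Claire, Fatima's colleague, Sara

*her* is a pronoun; Principle B requires it to be free in its binding domain — the clause headed by 'introduced'.
— Claire: subject of the matrix clause; c-commands the pronoun but lies outside its binding domain — allowed.
— Fatima's colleague: subject of the clause headed by 'introduced'; c-commands the pronoun within its binding domain — blocked (Principle B).
— Sara: second object of the clause headed by 'introduced'; is c-commanded by the pronoun; coreference would bind this R-expression — blocked (Principle C).

Claire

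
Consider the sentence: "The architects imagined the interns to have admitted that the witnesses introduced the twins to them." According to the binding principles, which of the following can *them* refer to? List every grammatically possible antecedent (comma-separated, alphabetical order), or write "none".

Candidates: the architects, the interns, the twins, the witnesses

the architects, the interns

*them* is a pronoun; Principle B requires it to be free in its binding domain — the clause headed by 'introduced'.
— the architects: subject of the matrix clause; c-commands the pronoun but lies outside its binding domain — allowed.
— the interns: subject of the clause headed by 'admitted'; c-commands the pronoun but lies outside its binding domain — allowed.
— the twins: object of the clause headed by 'introduced'; c-commands the pronoun within its binding domain — blocked (Principle B).
— the witnesses: subject of the clause headed by 'introduced'; c-commands the pronoun within its binding domain — blocked (Principle B).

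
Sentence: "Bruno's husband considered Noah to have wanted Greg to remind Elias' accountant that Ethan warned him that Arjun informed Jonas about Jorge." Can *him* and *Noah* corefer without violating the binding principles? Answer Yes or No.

Yes

*Noah* is an R-expression; Principle C requires it to be free (not bound by any c-commanding expression).
— him: object of the clause headed by 'warned'; the pronoun does not c-command the R-expression — coreference allowed.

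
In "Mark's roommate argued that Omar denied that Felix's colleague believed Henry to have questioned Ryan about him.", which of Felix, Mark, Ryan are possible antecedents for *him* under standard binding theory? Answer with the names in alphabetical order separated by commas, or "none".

Felix, Mark

*him* is a pronoun; Principle B requires it to be free in its binding domain — the clause headed by 'questioned'.
— Felix: possessor inside the subject DP of the clause headed by 'believed'; does not c-command the pronoun — Principle B does not apply; allowed.
— Mark: possessor inside the subject DP of the matrix clause; does not c-command the pronoun — Principle B does not apply; allowed.
— Ryan: object of the clause headed by 'questioned'; c-commands the pronoun within its binding domain — blocked (Principle B).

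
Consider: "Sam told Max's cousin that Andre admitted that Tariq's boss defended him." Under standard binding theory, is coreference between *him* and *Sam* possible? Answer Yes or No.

Yes

*Sam* is an R-expression; Principle C requires it to be free (not bound by any c-commanding expression).
— him: object of the clause headed by 'defended'; the pronoun does not c-command the R-expression — coreference allowed.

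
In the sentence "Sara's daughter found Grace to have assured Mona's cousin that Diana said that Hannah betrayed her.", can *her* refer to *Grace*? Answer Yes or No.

Yes

*her* is a pronoun; Principle B requires it to be free in its binding domain — the clause headed by 'betrayed'.
— Grace: subject of the clause headed by 'assured'; c-commands the pronoun but lies outside its binding domain — allowed.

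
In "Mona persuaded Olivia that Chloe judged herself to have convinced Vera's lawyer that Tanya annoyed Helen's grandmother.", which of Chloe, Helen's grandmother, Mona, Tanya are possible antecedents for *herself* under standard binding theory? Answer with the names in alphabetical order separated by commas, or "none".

Chloe

*herself* is a reflexive; Principle A requires it to be bound within its binding domain — the clause headed by 'judged'.
— Chloe: subject of the clause headed by 'judged'; c-commands the reflexive within its binding domain — allowed (Principle A).
— Helen's grandmother: object of the clause headed by 'annoyed'; does not c-command the reflexive — cannot bind it (Principle A).
— Mona: subject of the matrix clause; c-commands the reflexive but lies outside its binding domain — cannot bind it (Principle A).
— Tanya: subject of the clause headed by 'annoyed'; does not c-command the reflexive — cannot bind it (Principle A).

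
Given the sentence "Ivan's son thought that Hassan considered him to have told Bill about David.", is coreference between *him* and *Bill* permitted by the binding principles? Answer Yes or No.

*him* is a pronoun; Principle B requires it to be free in its binding domain — the clause headed by 'considered'.
— Bill: object of the clause headed by 'told'; is c-commanded by the pronoun; coreference would bind this R-expression — blocked (Principle C).

No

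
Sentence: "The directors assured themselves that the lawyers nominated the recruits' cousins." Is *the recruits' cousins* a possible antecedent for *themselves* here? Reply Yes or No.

No

*themselves* is a reflexive; Principle A requires it to be bound within its binding domain — the matrix clause.
— the recruits' cousins: object of the clause headed by 'nominated'; does not c-command the reflexive — cannot bind it (Principle A).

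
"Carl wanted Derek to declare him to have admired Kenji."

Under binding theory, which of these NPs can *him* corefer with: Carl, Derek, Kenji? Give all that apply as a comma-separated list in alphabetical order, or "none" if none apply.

*him* is a pronoun; Principle B requires it to be free in its binding domain — the clause headed by 'declare'.
— Carl: subject of the matrix clause; c-commands the pronoun but lies outside its binding domain — allowed.
— Derek: subject of the clause headed by 'declare'; c-commands the pronoun within its binding domain — blocked (Principle B).
— Kenji: object of the clause headed by 'admired'; is c-commanded by the pronoun; coreference would bind this R-expression — blocked (Principle C).

Carl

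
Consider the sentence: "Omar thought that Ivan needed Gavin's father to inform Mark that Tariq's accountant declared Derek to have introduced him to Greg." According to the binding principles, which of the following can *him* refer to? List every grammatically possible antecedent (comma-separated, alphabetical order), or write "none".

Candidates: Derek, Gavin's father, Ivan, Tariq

*him* is a pronoun; Principle B requires it to be free in its binding domain — the clause headed by 'introduced'.
— Derek: subject of the clause headed by 'introduced'; c-commands the pronoun within its binding domain — blocked (Principle B).
— Gavin's father: subject of the clause headed by 'inform'; c-commands the pronoun but lies outside its binding domain — allowed.
— Ivan: subject of the clause headed by 'needed'; c-commands the pronoun but lies outside its binding domain — allowed.
— Tariq: possessor inside the subject DP of the clause headed by 'declared'; does not c-command the pronoun — Principle B does not apply; allowed.

Gavin's father, Ivan, Tariq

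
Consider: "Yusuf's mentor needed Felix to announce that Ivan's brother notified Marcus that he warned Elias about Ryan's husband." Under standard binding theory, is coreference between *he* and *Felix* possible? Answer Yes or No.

*Felix* is an R-expression; Principle C requires it to be free (not bound by any c-commanding expression).
— he: subject of the clause headed by 'warned'; the pronoun does not c-command the R-expression — coreference allowed.

Yes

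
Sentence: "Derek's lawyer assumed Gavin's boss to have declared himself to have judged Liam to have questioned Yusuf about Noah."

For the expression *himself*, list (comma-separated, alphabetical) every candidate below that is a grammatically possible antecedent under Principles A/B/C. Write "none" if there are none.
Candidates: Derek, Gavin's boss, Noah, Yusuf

Gavin's boss

*himself* is a reflexive; Principle A requires it to be bound within its binding domain — the clause headed by 'declared'.
— Derek: possessor inside the subject DP of the matrix clause; does not c-command the reflexive — cannot bind it (Principle A).
— Gavin's boss: subject of the clause headed by 'declared'; c-commands the reflexive within its binding domain — allowed (Principle A).
— Noah: second object of the clause headed by 'questioned'; does not c-command the reflexive — cannot bind it (Principle A).
— Yusuf: object of the clause headed by 'questioned'; does not c-command the reflexive — cannot bind it (Principle A).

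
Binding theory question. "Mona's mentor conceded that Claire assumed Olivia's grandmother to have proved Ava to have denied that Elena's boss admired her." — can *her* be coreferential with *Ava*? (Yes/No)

Yes

*her* is a pronoun; Principle B requires it to be free in its binding domain — the clause headed by 'admired'.
— Ava: subject of the clause headed by 'denied'; c-commands the pronoun but lies outside its binding domain — allowed.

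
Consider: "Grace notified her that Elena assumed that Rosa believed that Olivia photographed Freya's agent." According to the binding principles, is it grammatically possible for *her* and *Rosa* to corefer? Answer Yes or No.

*her* is a pronoun; Principle B requires it to be free in its binding domain — the matrix clause.
— Rosa: subject of the clause headed by 'believed'; is c-commanded by the pronoun; coreference would bind this R-expression — blocked (Principle C).

No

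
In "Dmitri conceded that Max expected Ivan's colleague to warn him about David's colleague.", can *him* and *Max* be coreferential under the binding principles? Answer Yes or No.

*Max* is an R-expression; Principle C requires it to be free (not bound by any c-commanding expression).
— him: object of the clause headed by 'warn'; the pronoun does not c-command the R-expression — coreference allowed.

Yes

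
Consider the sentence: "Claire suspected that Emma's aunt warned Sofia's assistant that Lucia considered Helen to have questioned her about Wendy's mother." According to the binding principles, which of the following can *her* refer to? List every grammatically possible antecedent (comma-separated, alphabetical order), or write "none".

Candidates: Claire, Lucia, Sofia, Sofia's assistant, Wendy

*her* is a pronoun; Principle B requires it to be free in its binding domain — the clause headed by 'questioned'.
— Claire: subject of the matrix clause; c-commands the pronoun but lies outside its binding domain — allowed.
— Lucia: subject of the clause headed by 'considered'; c-commands the pronoun but lies outside its binding domain — allowed.
— Sofia: possessor inside the object DP of the clause headed by 'warned'; does not c-command the pronoun — Principle B does not apply; allowed.
— Sofia's assistant: object of the clause headed by 'warned'; c-commands the pronoun but lies outside its binding domain — allowed.
— Wendy: possessor inside the second object DP of the clause headed by 'questioned'; is c-commanded by the pronoun; coreference would bind this R-expression — blocked (Principle C).

Claire, Lucia, Sofia, Sofia's assistant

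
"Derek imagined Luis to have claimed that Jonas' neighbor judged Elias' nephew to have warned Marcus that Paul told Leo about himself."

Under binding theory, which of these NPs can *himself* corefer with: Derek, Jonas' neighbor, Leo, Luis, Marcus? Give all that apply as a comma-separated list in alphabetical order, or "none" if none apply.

*himself* is a reflexive; Principle A requires it to be bound within its binding domain — the clause headed by 'told'.
— Derek: subject of the matrix clause; c-commands the reflexive but lies outside its binding domain — cannot bind it (Principle A).
— Jonas' neighbor: subject of the clause headed by 'judged'; c-commands the reflexive but lies outside its binding domain — cannot bind it (Principle A).
— Leo: object of the clause headed by 'told'; c-commands the reflexive within its binding domain — allowed (Principle A).
— Luis: subject of the clause headed by 'claimed'; c-commands the reflexive but lies outside its binding domain — cannot bind it (Principle A).
— Marcus: object of the clause headed by 'warned'; c-commands the reflexive but lies outside its binding domain — cannot bind it (Principle A).

Leo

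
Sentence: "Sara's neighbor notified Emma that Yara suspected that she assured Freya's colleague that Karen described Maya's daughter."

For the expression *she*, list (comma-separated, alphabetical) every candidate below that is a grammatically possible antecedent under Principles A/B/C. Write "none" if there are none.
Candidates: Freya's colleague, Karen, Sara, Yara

Sara, Yara

*she* is a pronoun; Principle B requires it to be free in its binding domain — the clause headed by 'assured'.
— Freya's colleague: object of the clause headed by 'assured'; is c-commanded by the pronoun; coreference would bind this R-expression — blocked (Principle C).
— Karen: subject of the clause headed by 'described'; is c-commanded by the pronoun; coreference would bind this R-expression — blocked (Principle C).
— Sara: possessor inside the subject DP of the matrix clause; does not c-command the pronoun — Principle B does not apply; allowed.
— Yara: subject of the clause headed by 'suspected'; c-commands the pronoun but lies outside its binding domain — allowed.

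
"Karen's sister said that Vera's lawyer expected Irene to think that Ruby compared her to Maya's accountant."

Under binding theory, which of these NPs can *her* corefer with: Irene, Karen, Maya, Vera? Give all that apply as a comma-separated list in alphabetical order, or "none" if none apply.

*her* is a pronoun; Principle B requires it to be free in its binding domain — the clause headed by 'compared'.
— Irene: subject of the clause headed by 'think'; c-commands the pronoun but lies outside its binding domain — allowed.
— Karen: possessor inside the subject DP of the matrix clause; does not c-command the pronoun — Principle B does not apply; allowed.
— Maya: possessor inside the second object DP of the clause headed by 'compared'; is c-commanded by the pronoun; coreference would bind this R-expression — blocked (Principle C).
— Vera: possessor inside the subject DP of the clause headed by 'expected'; does not c-command the pronoun — Principle B does not apply; allowed.

Irene, Karen, Vera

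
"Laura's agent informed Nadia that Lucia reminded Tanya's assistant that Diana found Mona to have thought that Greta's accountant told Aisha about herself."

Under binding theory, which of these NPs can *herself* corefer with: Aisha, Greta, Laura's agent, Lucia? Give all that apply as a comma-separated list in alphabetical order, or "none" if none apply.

*herself* is a reflexive; Principle A requires it to be bound within its binding domain — the clause headed by 'told'.
— Aisha: object of the clause headed by 'told'; c-commands the reflexive within its binding domain — allowed (Principle A).
— Greta: possessor inside the subject DP of the clause headed by 'told'; does not c-command the reflexive — cannot bind it (Principle A).
— Laura's agent: subject of the matrix clause; c-commands the reflexive but lies outside its binding domain — cannot bind it (Principle A).
— Lucia: subject of the clause headed by 'reminded'; c-commands the reflexive but lies outside its binding domain — cannot bind it (Principle A).

Aisha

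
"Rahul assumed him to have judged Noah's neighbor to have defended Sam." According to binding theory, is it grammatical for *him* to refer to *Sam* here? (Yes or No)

*Sam* is an R-expression; Principle C requires it to be free (not bound by any c-commanding expression).
— him: subject of the clause headed by 'judged'; the pronoun c-commands the R-expression — coreference blocked (Principle C).

No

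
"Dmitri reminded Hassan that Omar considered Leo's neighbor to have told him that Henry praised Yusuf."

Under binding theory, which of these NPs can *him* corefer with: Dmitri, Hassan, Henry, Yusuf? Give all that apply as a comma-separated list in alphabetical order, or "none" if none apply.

*him* is a pronoun; Principle B requires it to be free in its binding domain — the clause headed by 'told'.
— Dmitri: subject of the matrix clause; c-commands the pronoun but lies outside its binding domain — allowed.
— Hassan: object of the matrix clause; c-commands the pronoun but lies outside its binding domain — allowed.
— Henry: subject of the clause headed by 'praised'; is c-commanded by the pronoun; coreference would bind this R-expression — blocked (Principle C).
— Yusuf: object of the clause headed by 'praised'; is c-commanded by the pronoun; coreference would bind this R-expression — blocked (Principle C).

Dmitri, Hassan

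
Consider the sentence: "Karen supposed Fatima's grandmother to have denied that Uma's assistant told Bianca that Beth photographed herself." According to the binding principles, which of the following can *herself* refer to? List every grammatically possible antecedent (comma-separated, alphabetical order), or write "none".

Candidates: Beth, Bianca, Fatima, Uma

*herself* is a reflexive; Principle A requires it to be bound within its binding domain — the clause headed by 'photographed'.
— Beth: subject of the clause headed by 'photographed'; c-commands the reflexive within its binding domain — allowed (Principle A).
— Bianca: object of the clause headed by 'told'; c-commands the reflexive but lies outside its binding domain — cannot bind it (Principle A).
— Fatima: possessor inside the subject DP of the clause headed by 'denied'; does not c-command the reflexive — cannot bind it (Principle A).
— Uma: possessor inside the subject DP of the clause headed by 'told'; does not c-command the reflexive — cannot bind it (Principle A).

Beth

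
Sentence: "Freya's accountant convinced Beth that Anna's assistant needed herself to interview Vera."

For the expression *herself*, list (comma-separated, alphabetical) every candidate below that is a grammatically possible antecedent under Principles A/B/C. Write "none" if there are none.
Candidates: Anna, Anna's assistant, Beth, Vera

Anna's assistant

*herself* is a reflexive; Principle A requires it to be bound within its binding domain — the clause headed by 'needed'.
— Anna: possessor inside the subject DP of the clause headed by 'needed'; does not c-command the reflexive — cannot bind it (Principle A).
— Anna's assistant: subject of the clause headed by 'needed'; c-commands the reflexive within its binding domain — allowed (Principle A).
— Beth: object of the matrix clause; c-commands the reflexive but lies outside its binding domain — cannot bind it (Principle A).
— Vera: object of the clause headed by 'interview'; does not c-command the reflexive — cannot bind it (Principle A).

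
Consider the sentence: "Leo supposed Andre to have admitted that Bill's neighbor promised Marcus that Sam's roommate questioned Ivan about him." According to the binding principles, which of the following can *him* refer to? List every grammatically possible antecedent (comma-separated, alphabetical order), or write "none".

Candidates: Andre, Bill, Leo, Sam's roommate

*him* is a pronoun; Principle B requires it to be free in its binding domain — the clause headed by 'questioned'.
— Andre: subject of the clause headed by 'admitted'; c-commands the pronoun but lies outside its binding domain — allowed.
— Bill: possessor inside the subject DP of the clause headed by 'promised'; does not c-command the pronoun — Principle B does not apply; allowed.
— Leo: subject of the matrix clause; c-commands the pronoun but lies outside its binding domain — allowed.
— Sam's roommate: subject of the clause headed by 'questioned'; c-commands the pronoun within its binding domain — blocked (Principle B).

Andre, Bill, Leo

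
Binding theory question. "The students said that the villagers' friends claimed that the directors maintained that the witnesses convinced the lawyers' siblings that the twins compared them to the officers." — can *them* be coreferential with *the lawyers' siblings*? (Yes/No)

*them* is a pronoun; Principle B requires it to be free in its binding domain — the clause headed by 'compared'.
— the lawyers' siblings: object of the clause headed by 'convinced'; c-commands the pronoun but lies outside its binding domain — allowed.

Yes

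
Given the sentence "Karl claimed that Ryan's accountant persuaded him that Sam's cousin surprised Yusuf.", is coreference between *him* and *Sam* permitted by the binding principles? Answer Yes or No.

No

*him* is a pronoun; Principle B requires it to be free in its binding domain — the clause headed by 'persuaded'.
— Sam: possessor inside the subject DP of the clause headed by 'surprised'; is c-commanded by the pronoun; coreference would bind this R-expression — blocked (Principle C).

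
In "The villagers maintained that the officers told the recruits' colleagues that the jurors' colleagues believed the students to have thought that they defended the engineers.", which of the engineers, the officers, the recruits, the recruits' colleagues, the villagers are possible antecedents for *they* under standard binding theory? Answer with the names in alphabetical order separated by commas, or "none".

*they* is a pronoun; Principle B requires it to be free in its binding domain — the clause headed by 'defended'.
— the engineers: object of the clause headed by 'defended'; is c-commanded by the pronoun; coreference would bind this R-expression — blocked (Principle C).
— the officers: subject of the clause headed by 'told'; c-commands the pronoun but lies outside its binding domain — allowed.
— the recruits: possessor inside the object DP of the clause headed by 'told'; does not c-command the pronoun — Principle B does not apply; allowed.
— the recruits' colleagues: object of the clause headed by 'told'; c-commands the pronoun but lies outside its binding domain — allowed.
— the villagers: subject of the matrix clause; c-commands the pronoun but lies outside its binding domain — allowed.

the officers, the recruits, the recruits' colleagues, the villagers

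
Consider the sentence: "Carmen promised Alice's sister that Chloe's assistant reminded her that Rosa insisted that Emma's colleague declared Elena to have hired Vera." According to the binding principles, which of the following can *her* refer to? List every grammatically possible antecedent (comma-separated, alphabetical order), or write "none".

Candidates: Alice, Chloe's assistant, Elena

*her* is a pronoun; Principle B requires it to be free in its binding domain — the clause headed by 'reminded'.
— Alice: possessor inside the object DP of the matrix clause; does not c-command the pronoun — Principle B does not apply; allowed.
— Chloe's assistant: subject of the clause headed by 'reminded'; c-commands the pronoun within its binding domain — blocked (Principle B).
— Elena: subject of the clause headed by 'hired'; is c-commanded by the pronoun; coreference would bind this R-expression — blocked (Principle C).

Alice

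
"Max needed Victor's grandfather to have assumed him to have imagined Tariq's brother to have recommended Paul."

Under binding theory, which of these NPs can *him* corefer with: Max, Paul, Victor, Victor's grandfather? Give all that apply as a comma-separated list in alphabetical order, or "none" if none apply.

Max, Victor

*him* is a pronoun; Principle B requires it to be free in its binding domain — the clause headed by 'assumed'.
— Max: subject of the matrix clause; c-commands the pronoun but lies outside its binding domain — allowed.
— Paul: object of the clause headed by 'recommended'; is c-commanded by the pronoun; coreference would bind this R-expression — blocked (Principle C).
— Victor: possessor inside the subject DP of the clause headed by 'assumed'; does not c-command the pronoun — Principle B does not apply; allowed.
— Victor's grandfather: subject of the clause headed by 'assumed'; c-commands the pronoun within its binding domain — blocked (Principle B).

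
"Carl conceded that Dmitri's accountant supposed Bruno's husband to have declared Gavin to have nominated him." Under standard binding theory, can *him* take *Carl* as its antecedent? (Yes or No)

Yes

*him* is a pronoun; Principle B requires it to be free in its binding domain — the clause headed by 'nominated'.
— Carl: subject of the matrix clause; c-commands the pronoun but lies outside its binding domain — allowed.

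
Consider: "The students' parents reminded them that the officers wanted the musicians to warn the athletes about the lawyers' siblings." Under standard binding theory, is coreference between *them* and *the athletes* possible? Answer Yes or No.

*the athletes* is an R-expression; Principle C requires it to be free (not bound by any c-commanding expression).
— them: object of the matrix clause; the pronoun c-commands the R-expression — coreference blocked (Principle C).

No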